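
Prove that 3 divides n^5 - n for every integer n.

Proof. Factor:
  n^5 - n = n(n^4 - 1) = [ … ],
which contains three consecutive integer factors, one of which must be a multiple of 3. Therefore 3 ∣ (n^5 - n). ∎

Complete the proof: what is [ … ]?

(n - 1)n(n + 1)(n^2 + 1)

n^4 - 1 = (n^2 - 1)(n^2 + 1), and n^2 - 1 = (n-1)(n+1).
So n(n^4 - 1) = (n - 1)n(n + 1)(n^2 + 1).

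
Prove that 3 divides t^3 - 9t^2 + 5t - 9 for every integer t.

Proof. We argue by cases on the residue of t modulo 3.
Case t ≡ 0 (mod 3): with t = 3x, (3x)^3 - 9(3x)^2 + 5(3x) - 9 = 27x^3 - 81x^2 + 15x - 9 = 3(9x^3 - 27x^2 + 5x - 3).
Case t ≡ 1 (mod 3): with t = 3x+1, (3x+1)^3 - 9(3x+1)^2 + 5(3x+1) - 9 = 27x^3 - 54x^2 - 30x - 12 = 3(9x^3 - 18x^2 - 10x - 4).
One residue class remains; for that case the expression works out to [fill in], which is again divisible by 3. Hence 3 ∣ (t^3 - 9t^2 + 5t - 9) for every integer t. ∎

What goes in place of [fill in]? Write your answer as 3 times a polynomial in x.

The residues treated are {0, 1}, so the missing case is t ≡ 2 (mod 3); write t = 3x+2.
Then (3x+2)^3 - 9(3x+2)^2 + 5(3x+2) - 9 = 27x^3 - 27x^2 - 57x - 27 = 3(9x^3 - 9x^2 - 19x - 9).

3(9x^3 - 9x^2 - 19x - 9)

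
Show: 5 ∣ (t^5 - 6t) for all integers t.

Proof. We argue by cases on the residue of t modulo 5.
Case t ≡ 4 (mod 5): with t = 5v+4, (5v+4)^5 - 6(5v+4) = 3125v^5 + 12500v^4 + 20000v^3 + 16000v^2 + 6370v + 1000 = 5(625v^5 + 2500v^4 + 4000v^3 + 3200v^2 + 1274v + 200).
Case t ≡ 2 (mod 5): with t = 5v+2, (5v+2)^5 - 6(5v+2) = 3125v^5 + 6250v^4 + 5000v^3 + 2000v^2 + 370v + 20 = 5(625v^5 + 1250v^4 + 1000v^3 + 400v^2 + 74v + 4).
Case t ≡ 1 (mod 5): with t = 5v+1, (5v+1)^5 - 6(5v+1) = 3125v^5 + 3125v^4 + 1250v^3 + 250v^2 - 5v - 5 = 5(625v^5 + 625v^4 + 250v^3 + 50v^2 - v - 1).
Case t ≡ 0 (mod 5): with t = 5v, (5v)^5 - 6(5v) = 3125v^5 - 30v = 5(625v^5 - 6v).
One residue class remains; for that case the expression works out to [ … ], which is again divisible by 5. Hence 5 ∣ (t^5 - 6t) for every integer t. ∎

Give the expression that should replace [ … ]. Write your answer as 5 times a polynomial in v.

The residues treated are {4, 2, 1, 0}, so the missing case is t ≡ 3 (mod 5); write t = 5v+3.
Then (5v+3)^5 - 6(5v+3) = 3125v^5 + 9375v^4 + 11250v^3 + 6750v^2 + 1995v + 225 = 5(625v^5 + 1875v^4 + 2250v^3 + 1350v^2 + 399v + 45).

5(625v^5 + 1875v^4 + 2250v^3 + 1350v^2 + 399v + 45)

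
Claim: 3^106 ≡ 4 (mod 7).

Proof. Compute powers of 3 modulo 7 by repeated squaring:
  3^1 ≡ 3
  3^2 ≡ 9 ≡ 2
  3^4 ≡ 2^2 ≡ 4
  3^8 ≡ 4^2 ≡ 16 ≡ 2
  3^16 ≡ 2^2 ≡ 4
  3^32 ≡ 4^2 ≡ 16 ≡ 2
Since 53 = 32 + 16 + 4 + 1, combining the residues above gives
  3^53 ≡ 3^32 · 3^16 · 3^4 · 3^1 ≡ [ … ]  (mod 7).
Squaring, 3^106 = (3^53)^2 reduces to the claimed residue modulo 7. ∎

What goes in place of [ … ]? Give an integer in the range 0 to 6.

5

3^32 · 3^16 · 3^4 · 3^1 ≡ 2 · 4 · 4 · 3 = 96.
96 mod 7 = 5, so 3^53 ≡ 5 (mod 7).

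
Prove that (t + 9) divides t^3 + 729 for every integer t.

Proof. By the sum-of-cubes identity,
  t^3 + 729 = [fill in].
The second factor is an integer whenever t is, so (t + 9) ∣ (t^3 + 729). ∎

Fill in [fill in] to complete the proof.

(t + 9)(t^2 - 9t + 81)

Polynomial division of t^3 + 729 by t + 9 leaves remainder 0 and quotient t^2 - 9t + 81.
Hence t^3 + 729 = (t + 9)(t^2 - 9t + 81).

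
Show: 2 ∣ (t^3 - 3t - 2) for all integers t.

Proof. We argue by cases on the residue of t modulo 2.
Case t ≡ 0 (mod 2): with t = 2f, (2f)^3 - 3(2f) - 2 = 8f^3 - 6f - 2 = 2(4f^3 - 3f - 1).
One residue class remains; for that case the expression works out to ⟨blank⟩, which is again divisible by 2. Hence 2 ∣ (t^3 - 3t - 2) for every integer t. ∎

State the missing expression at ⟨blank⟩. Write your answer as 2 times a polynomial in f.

The residues treated are {0}, so the missing case is t ≡ 1 (mod 2); write t = 2f+1.
Then (2f+1)^3 - 3(2f+1) - 2 = 8f^3 + 12f^2 - 4 = 2(4f^3 + 6f^2 - 2).

2(4f^3 + 6f^2 - 2)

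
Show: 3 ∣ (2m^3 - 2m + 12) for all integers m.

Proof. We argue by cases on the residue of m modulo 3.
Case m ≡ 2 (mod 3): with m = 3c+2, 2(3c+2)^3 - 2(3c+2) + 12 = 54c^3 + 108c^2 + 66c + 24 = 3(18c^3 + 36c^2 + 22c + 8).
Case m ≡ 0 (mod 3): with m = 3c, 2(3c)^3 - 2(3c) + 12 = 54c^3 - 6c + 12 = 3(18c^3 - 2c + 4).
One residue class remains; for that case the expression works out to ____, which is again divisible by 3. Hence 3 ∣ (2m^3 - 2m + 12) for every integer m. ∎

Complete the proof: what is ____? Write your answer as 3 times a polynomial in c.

3(18c^3 + 18c^2 + 4c + 4)

The residues treated are {2, 0}, so the missing case is m ≡ 1 (mod 3); write m = 3c+1.
Then 2(3c+1)^3 - 2(3c+1) + 12 = 54c^3 + 54c^2 + 12c + 12 = 3(18c^3 + 18c^2 + 4c + 4).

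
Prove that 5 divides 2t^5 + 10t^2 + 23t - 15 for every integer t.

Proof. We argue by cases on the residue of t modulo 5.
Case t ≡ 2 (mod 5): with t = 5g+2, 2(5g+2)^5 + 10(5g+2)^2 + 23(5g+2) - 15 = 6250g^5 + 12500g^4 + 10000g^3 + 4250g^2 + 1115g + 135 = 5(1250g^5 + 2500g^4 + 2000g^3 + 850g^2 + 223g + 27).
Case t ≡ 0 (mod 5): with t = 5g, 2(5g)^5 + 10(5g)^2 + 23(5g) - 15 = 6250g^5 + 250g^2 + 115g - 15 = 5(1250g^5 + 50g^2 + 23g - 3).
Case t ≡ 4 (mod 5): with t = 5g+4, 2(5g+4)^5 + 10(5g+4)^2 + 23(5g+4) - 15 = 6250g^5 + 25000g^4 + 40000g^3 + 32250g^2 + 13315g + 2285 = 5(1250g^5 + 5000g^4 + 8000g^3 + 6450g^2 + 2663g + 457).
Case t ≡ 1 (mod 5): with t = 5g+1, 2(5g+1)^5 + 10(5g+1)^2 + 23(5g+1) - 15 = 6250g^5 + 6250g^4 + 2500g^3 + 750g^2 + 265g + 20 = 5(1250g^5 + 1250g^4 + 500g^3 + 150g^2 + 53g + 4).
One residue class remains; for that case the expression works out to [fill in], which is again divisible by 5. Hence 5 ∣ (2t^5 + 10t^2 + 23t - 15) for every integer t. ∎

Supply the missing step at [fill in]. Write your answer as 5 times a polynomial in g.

5(1250g^5 + 3750g^4 + 4500g^3 + 2750g^2 + 893g + 126)

The residues treated are {2, 0, 4, 1}, so the missing case is t ≡ 3 (mod 5); write t = 5g+3.
Then 2(5g+3)^5 + 10(5g+3)^2 + 23(5g+3) - 15 = 6250g^5 + 18750g^4 + 22500g^3 + 13750g^2 + 4465g + 630 = 5(1250g^5 + 3750g^4 + 4500g^3 + 2750g^2 + 893g + 126).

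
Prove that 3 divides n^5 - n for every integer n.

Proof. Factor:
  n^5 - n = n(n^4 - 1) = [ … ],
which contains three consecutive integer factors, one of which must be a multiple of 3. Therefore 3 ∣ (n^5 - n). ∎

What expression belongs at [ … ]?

(n - 1)n(n + 1)(n^2 + 1)

n^4 - 1 = (n^2 - 1)(n^2 + 1), and n^2 - 1 = (n-1)(n+1).
So n(n^4 - 1) = (n - 1)n(n + 1)(n^2 + 1).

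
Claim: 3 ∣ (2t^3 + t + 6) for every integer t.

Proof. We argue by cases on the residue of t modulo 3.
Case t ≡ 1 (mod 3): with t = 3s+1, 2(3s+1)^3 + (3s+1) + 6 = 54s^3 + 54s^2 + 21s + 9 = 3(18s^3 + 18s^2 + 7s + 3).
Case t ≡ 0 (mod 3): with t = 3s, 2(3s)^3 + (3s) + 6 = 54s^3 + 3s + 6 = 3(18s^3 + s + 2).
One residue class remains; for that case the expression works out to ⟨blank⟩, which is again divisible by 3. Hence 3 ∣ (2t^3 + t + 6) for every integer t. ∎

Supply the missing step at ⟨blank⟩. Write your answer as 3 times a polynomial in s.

3(18s^3 + 36s^2 + 25s + 8)

The residues treated are {1, 0}, so the missing case is t ≡ 2 (mod 3); write t = 3s+2.
Then 2(3s+2)^3 + (3s+2) + 6 = 54s^3 + 108s^2 + 75s + 24 = 3(18s^3 + 36s^2 + 25s + 8).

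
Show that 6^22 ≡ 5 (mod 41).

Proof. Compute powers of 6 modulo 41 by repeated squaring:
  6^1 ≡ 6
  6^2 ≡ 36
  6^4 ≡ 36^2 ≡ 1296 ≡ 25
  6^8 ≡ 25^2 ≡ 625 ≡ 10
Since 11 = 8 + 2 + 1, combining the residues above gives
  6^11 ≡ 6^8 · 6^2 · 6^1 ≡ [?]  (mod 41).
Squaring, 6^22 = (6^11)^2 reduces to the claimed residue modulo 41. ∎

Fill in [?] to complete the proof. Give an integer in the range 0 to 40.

Multiply the listed residues: 10 · 36 · 6 = 360 → 2160.
Reducing modulo 41: 2160 = 52·41 + 28, so 6^11 ≡ 28.

28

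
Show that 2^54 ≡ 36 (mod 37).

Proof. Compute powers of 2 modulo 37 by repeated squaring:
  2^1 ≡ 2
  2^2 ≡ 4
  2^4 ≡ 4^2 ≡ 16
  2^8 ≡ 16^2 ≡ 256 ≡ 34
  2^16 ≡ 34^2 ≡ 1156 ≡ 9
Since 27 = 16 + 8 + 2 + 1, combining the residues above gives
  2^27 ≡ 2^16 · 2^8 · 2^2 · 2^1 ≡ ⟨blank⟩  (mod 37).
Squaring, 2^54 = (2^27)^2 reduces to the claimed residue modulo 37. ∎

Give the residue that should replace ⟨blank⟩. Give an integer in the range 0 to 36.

Multiply the listed residues: 9 · 34 · 4 · 2 = 306 → 1224 → 2448.
Reducing modulo 37: 2448 = 66·37 + 6, so 2^27 ≡ 6.

6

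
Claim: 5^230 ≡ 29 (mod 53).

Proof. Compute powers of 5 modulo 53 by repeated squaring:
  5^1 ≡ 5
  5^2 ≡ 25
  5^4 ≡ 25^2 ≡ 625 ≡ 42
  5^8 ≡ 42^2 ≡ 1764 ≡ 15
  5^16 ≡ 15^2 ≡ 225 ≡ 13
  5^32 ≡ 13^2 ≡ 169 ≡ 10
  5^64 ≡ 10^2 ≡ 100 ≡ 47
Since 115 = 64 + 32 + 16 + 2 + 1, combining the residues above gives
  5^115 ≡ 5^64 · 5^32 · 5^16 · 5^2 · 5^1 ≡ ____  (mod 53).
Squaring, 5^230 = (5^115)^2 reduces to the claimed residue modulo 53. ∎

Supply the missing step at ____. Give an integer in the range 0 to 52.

20

Multiply the listed residues: 47 · 10 · 13 · 25 · 5 = 470 → 6110 → 152750 → 763750.
Reducing modulo 53: 763750 = 14410·53 + 20, so 5^115 ≡ 20.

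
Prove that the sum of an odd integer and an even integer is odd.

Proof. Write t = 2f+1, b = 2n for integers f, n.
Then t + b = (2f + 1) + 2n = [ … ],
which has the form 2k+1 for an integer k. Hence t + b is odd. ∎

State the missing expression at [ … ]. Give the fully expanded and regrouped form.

Expanding: (2f + 1) + 2n = 2f + 2n + 1.
Every term except the constant is even, so this is 2(f + n) + 1,
and f + n ∈ ℤ gives the required form.

2(f + n) + 1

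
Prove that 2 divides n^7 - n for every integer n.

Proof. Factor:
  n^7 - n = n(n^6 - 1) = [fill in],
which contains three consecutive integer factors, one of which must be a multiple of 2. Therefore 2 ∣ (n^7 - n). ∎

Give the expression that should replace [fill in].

n^6 - 1 = (n^2 - 1)(n^4 + n^2 + 1), and n^2 - 1 = (n-1)(n+1).
So n(n^6 - 1) = (n - 1)n(n + 1)(n^4 + n^2 + 1).

(n - 1)n(n + 1)(n^4 + n^2 + 1)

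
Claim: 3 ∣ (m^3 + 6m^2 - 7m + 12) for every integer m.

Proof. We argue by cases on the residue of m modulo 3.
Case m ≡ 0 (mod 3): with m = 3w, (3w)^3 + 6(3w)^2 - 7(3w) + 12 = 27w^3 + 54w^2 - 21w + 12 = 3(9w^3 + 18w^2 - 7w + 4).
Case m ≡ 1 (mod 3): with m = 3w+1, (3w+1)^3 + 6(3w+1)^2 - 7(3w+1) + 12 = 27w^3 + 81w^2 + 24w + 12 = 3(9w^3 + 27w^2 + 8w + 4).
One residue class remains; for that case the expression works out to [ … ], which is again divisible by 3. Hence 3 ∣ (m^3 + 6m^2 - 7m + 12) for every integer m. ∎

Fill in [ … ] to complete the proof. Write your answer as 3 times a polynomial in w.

Only m ≡ 2 (mod 3) is unaccounted for. Put m = 3w+2:
(3w+2)^3 + 6(3w+2)^2 - 7(3w+2) + 12 expands to 27w^3 + 108w^2 + 87w + 30,
and factoring out 3 leaves 3(9w^3 + 36w^2 + 29w + 10).

3(9w^3 + 36w^2 + 29w + 10)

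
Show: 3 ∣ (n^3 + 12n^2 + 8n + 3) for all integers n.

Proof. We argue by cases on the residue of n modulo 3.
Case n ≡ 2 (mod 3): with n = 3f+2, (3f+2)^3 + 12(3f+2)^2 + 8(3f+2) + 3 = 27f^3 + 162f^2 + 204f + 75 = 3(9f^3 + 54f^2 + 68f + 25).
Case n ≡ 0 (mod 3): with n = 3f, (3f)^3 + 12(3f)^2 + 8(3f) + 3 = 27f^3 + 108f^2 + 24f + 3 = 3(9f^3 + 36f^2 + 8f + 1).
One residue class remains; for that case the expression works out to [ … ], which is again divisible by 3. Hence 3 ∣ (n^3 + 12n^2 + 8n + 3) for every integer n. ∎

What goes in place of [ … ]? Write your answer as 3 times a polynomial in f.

3(9f^3 + 45f^2 + 35f + 8)

Only n ≡ 1 (mod 3) is unaccounted for. Put n = 3f+1:
(3f+1)^3 + 12(3f+1)^2 + 8(3f+1) + 3 expands to 27f^3 + 135f^2 + 105f + 24,
and factoring out 3 leaves 3(9f^3 + 45f^2 + 35f + 8).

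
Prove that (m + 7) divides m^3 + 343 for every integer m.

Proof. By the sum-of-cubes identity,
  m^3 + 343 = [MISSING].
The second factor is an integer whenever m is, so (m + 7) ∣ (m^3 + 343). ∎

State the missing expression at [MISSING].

(m + 7)(m^2 - 7m + 49)

a^3 + b^3 = (a + b)(a^2 - ab + b^2). With a = m, b = 7:
m^3 + 343 = (m + 7)(m^2 - 7m + 49).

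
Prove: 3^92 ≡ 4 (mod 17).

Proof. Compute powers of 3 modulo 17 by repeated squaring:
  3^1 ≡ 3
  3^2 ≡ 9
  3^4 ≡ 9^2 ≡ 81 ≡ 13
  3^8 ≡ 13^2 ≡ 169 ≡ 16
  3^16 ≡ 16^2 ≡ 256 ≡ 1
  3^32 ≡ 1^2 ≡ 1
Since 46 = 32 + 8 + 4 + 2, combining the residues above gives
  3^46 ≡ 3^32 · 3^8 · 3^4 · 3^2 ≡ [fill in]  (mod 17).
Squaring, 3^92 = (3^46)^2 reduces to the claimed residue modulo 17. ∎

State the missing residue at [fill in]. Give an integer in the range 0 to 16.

Multiply the listed residues: 1 · 16 · 13 · 9 = 16 → 208 → 1872.
Reducing modulo 17: 1872 = 110·17 + 2, so 3^46 ≡ 2.

2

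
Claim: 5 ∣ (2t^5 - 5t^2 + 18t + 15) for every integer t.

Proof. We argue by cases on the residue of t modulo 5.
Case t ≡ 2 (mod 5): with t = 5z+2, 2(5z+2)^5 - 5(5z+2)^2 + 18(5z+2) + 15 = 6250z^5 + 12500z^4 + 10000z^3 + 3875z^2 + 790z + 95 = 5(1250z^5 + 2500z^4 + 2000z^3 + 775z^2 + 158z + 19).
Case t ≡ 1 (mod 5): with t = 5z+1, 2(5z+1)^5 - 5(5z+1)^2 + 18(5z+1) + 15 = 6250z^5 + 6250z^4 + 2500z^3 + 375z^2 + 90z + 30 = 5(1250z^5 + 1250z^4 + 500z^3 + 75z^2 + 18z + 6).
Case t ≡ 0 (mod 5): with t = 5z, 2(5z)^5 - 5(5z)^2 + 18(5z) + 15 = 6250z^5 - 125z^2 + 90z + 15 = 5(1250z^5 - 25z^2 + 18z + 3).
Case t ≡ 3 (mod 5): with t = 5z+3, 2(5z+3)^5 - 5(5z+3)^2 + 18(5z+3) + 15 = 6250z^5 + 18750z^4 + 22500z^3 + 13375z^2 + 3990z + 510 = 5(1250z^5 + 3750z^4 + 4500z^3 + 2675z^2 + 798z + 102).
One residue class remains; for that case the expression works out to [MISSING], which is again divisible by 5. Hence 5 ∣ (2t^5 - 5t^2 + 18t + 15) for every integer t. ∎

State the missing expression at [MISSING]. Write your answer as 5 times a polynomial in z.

5(1250z^5 + 5000z^4 + 8000z^3 + 6375z^2 + 2538z + 411)

The residues treated are {2, 1, 0, 3}, so the missing case is t ≡ 4 (mod 5); write t = 5z+4.
Then 2(5z+4)^5 - 5(5z+4)^2 + 18(5z+4) + 15 = 6250z^5 + 25000z^4 + 40000z^3 + 31875z^2 + 12690z + 2055 = 5(1250z^5 + 5000z^4 + 8000z^3 + 6375z^2 + 2538z + 411).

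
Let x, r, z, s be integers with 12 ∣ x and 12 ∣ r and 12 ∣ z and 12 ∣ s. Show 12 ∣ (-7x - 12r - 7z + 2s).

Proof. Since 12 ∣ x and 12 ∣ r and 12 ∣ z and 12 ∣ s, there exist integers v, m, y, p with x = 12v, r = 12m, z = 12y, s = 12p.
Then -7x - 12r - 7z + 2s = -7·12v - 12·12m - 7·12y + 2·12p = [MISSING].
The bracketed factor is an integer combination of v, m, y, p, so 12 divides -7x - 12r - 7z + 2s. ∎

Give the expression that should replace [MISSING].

12(-12m + 2p - 7v - 7y)

Each term has a factor of 12: -7·12v - 12·12m - 7·12y + 2·12p = 12·(-12m + 2p - 7v - 7y).
Since -12m + 2p - 7v - 7y is an integer, 12 ∣ (-7x - 12r - 7z + 2s).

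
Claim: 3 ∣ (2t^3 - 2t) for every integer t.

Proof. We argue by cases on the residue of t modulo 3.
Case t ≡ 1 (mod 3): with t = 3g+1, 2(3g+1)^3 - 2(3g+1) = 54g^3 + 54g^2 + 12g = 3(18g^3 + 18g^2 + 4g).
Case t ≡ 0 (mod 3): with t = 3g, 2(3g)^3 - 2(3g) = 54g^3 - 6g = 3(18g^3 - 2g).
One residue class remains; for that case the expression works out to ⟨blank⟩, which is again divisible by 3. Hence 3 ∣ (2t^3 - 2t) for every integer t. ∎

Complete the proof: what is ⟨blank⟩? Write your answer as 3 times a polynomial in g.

Only t ≡ 2 (mod 3) is unaccounted for. Put t = 3g+2:
2(3g+2)^3 - 2(3g+2) expands to 54g^3 + 108g^2 + 66g + 12,
and factoring out 3 leaves 3(18g^3 + 36g^2 + 22g + 4).

3(18g^3 + 36g^2 + 22g + 4)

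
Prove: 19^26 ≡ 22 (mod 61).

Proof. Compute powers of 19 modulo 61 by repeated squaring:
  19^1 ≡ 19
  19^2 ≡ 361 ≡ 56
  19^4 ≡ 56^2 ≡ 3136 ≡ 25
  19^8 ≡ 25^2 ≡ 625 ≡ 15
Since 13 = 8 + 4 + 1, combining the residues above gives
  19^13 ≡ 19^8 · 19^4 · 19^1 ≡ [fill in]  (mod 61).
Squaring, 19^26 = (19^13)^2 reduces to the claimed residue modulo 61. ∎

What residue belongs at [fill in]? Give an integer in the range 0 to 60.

Multiply the listed residues: 15 · 25 · 19 = 375 → 7125.
Reducing modulo 61: 7125 = 116·61 + 49, so 19^13 ≡ 49.

49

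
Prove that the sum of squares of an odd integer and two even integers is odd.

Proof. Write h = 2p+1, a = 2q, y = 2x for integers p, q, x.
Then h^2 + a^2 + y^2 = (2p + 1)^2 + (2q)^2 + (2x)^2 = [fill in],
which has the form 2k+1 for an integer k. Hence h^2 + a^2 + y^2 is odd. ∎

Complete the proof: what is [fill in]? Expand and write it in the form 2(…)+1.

2(2p^2 + 2p + 2q^2 + 2x^2) + 1

(2p + 1)^2 + (2q)^2 + (2x)^2 = 4p^2 + 4p + 4q^2 + 4x^2 + 1
= 2(2p^2 + 2p + 2q^2 + 2x^2) + 1.
Since 2p^2 + 2p + 2q^2 + 2x^2 is an integer, the sum of squares is of the form 2k+1 for an integer k.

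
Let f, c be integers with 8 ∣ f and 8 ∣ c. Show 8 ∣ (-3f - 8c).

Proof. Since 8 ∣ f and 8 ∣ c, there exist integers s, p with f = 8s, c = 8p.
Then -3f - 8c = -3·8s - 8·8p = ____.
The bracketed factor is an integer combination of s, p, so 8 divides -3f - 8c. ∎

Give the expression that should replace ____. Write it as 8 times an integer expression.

8(-8p - 3s)

Pull the common 8 out of every term: -3·8s - 8·8p = 8(-8p - 3s).
-8p - 3s is an integer, which exhibits the divisibility.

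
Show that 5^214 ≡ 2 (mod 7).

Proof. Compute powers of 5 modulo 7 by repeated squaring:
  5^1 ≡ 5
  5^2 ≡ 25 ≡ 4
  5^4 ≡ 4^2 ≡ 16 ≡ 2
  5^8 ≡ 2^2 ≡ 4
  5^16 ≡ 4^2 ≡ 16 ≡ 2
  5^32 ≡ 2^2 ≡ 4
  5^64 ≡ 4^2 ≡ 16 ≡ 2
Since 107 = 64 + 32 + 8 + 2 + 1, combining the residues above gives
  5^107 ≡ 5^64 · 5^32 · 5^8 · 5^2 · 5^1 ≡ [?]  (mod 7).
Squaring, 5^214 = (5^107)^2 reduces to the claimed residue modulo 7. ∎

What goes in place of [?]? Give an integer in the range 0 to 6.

3

Multiply the listed residues: 2 · 4 · 4 · 4 · 5 = 8 → 32 → 128 → 640.
Reducing modulo 7: 640 = 91·7 + 3, so 5^107 ≡ 3.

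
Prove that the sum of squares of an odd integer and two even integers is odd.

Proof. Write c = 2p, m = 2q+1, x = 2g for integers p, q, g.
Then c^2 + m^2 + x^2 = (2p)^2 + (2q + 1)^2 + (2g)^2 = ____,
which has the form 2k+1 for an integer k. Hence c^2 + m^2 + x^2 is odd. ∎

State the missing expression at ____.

2(2g^2 + 2p^2 + 2q^2 + 2q) + 1

(2p)^2 + (2q + 1)^2 + (2g)^2 = 4g^2 + 4p^2 + 4q^2 + 4q + 1
= 2(2g^2 + 2p^2 + 2q^2 + 2q) + 1.
Since 2g^2 + 2p^2 + 2q^2 + 2q is an integer, the sum of squares is of the form 2k+1 for an integer k.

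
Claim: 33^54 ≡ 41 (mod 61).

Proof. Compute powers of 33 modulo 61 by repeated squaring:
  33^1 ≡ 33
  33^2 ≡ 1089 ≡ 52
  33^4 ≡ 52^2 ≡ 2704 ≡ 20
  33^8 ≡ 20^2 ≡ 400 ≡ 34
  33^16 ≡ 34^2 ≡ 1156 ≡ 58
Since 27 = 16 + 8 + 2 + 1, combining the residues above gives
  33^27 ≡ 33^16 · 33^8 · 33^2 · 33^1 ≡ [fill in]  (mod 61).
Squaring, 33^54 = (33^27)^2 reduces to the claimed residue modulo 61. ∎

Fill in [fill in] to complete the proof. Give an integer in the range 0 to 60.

38

33^16 · 33^8 · 33^2 · 33^1 ≡ 58 · 34 · 52 · 33 = 3383952.
3383952 mod 61 = 38, so 33^27 ≡ 38 (mod 61).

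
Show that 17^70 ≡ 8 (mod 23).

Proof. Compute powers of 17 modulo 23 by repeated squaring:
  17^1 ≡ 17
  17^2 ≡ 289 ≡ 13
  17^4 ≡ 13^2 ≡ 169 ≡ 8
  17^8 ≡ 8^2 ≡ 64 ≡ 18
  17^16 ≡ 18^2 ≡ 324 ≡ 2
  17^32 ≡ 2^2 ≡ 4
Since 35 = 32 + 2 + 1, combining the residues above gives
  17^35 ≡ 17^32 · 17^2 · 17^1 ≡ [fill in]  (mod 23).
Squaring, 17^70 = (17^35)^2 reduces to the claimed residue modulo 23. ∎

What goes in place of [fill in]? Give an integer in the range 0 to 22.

Multiply the listed residues: 4 · 13 · 17 = 52 → 884.
Reducing modulo 23: 884 = 38·23 + 10, so 17^35 ≡ 10.

10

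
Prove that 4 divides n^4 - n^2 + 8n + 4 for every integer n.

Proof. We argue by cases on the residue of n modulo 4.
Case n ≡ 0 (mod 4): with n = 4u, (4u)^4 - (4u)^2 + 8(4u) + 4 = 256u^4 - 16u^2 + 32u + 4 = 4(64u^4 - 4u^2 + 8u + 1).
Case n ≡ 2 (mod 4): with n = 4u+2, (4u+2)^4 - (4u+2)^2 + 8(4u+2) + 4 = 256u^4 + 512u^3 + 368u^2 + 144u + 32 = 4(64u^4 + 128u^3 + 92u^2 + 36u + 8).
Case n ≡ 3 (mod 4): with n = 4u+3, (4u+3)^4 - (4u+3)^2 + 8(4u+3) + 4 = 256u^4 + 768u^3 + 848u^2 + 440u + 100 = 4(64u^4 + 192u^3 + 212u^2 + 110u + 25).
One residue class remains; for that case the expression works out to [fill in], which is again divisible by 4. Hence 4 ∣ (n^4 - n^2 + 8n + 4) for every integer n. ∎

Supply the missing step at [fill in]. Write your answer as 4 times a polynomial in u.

4(64u^4 + 64u^3 + 20u^2 + 10u + 3)

Only n ≡ 1 (mod 4) is unaccounted for. Put n = 4u+1:
(4u+1)^4 - (4u+1)^2 + 8(4u+1) + 4 expands to 256u^4 + 256u^3 + 80u^2 + 40u + 12,
and factoring out 4 leaves 4(64u^4 + 64u^3 + 20u^2 + 10u + 3).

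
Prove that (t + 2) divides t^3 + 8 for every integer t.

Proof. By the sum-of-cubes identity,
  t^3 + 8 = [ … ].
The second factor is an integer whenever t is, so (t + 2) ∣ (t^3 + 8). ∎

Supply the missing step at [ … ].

(t + 2)(t^2 - 2t + 4)

a^3 + b^3 = (a + b)(a^2 - ab + b^2). With a = t, b = 2:
t^3 + 8 = (t + 2)(t^2 - 2t + 4).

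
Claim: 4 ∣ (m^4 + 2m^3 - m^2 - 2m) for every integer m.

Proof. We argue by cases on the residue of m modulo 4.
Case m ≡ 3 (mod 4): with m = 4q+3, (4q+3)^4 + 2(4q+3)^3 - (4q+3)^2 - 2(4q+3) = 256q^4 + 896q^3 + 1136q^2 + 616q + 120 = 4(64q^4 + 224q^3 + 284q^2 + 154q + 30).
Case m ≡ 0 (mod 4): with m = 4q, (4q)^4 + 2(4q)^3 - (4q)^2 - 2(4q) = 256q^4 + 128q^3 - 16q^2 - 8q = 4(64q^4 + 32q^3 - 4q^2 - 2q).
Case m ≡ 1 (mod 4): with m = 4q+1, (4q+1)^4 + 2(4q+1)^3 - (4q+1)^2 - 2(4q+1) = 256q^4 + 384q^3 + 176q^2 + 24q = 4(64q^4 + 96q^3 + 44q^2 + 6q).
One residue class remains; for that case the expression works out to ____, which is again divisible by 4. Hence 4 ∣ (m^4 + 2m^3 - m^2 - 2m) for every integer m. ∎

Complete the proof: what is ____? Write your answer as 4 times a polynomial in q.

4(64q^4 + 160q^3 + 140q^2 + 50q + 6)

Only m ≡ 2 (mod 4) is unaccounted for. Put m = 4q+2:
(4q+2)^4 + 2(4q+2)^3 - (4q+2)^2 - 2(4q+2) expands to 256q^4 + 640q^3 + 560q^2 + 200q + 24,
and factoring out 4 leaves 4(64q^4 + 160q^3 + 140q^2 + 50q + 6).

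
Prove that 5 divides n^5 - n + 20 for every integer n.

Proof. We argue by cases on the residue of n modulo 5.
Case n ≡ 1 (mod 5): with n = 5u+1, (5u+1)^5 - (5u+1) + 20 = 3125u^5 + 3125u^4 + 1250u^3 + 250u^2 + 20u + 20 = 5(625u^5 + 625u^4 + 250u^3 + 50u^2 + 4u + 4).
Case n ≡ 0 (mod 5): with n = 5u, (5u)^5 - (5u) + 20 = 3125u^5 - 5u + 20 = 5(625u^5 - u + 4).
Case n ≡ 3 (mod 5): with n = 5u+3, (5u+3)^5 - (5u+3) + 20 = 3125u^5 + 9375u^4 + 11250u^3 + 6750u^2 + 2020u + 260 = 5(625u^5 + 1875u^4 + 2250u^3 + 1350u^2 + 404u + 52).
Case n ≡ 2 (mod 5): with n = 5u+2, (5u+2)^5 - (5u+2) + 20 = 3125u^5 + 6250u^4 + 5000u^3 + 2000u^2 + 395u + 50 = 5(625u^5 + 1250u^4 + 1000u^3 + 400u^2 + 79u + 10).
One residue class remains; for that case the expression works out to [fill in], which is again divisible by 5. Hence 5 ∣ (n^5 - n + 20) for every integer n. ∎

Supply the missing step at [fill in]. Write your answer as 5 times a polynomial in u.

5(625u^5 + 2500u^4 + 4000u^3 + 3200u^2 + 1279u + 208)

The residues treated are {1, 0, 3, 2}, so the missing case is n ≡ 4 (mod 5); write n = 5u+4.
Then (5u+4)^5 - (5u+4) + 20 = 3125u^5 + 12500u^4 + 20000u^3 + 16000u^2 + 6395u + 1040 = 5(625u^5 + 2500u^4 + 4000u^3 + 3200u^2 + 1279u + 208).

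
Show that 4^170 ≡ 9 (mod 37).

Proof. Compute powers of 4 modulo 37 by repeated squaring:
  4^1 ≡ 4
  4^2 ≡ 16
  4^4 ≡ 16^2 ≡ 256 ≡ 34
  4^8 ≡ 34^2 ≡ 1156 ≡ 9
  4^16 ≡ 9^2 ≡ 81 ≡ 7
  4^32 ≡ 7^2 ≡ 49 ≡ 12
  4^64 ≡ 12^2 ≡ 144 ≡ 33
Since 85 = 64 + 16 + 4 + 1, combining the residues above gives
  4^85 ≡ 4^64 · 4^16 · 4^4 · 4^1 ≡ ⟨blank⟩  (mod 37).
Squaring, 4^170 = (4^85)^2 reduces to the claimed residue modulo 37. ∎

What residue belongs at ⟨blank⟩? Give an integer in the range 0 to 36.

4^64 · 4^16 · 4^4 · 4^1 ≡ 33 · 7 · 34 · 4 = 31416.
31416 mod 37 = 3, so 4^85 ≡ 3 (mod 37).

3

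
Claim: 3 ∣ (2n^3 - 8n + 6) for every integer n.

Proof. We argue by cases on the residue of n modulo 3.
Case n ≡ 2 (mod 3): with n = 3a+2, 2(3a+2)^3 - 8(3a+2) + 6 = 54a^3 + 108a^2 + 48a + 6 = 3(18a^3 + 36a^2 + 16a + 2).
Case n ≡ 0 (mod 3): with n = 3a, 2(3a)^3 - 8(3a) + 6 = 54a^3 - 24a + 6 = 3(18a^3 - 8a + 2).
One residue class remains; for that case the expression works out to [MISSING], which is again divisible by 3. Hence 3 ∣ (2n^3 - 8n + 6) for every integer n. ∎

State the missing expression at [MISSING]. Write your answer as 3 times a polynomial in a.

3(18a^3 + 18a^2 - 2a)

Only n ≡ 1 (mod 3) is unaccounted for. Put n = 3a+1:
2(3a+1)^3 - 8(3a+1) + 6 expands to 54a^3 + 54a^2 - 6a,
and factoring out 3 leaves 3(18a^3 + 18a^2 - 2a).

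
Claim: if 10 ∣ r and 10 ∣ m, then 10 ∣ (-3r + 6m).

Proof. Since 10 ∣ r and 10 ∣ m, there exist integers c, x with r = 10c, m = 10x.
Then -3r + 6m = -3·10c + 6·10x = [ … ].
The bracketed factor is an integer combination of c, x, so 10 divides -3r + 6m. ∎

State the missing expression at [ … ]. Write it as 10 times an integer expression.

Each term has a factor of 10: -3·10c + 6·10x = 10·(-3c + 6x).
Since -3c + 6x is an integer, 10 ∣ (-3r + 6m).

10(-3c + 6x)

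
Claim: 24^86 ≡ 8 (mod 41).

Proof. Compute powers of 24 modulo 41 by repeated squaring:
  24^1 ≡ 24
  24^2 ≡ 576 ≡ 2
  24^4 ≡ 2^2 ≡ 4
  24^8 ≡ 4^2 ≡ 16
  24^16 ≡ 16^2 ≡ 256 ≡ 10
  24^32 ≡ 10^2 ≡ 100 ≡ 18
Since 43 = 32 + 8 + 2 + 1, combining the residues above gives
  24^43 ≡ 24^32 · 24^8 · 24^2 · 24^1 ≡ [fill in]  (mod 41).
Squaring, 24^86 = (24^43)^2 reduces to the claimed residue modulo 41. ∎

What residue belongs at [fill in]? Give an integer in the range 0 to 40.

24^32 · 24^8 · 24^2 · 24^1 ≡ 18 · 16 · 2 · 24 = 13824.
13824 mod 41 = 7, so 24^43 ≡ 7 (mod 41).

7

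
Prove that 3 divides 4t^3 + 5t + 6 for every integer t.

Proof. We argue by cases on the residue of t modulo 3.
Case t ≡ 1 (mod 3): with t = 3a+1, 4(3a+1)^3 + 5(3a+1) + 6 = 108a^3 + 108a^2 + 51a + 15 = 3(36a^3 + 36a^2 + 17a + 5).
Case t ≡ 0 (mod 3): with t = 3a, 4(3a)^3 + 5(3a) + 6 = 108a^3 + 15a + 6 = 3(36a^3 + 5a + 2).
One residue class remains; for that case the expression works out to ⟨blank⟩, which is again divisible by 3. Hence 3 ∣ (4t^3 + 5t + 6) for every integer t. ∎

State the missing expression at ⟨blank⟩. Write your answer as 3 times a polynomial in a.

3(36a^3 + 72a^2 + 53a + 16)

Only t ≡ 2 (mod 3) is unaccounted for. Put t = 3a+2:
4(3a+2)^3 + 5(3a+2) + 6 expands to 108a^3 + 216a^2 + 159a + 48,
and factoring out 3 leaves 3(36a^3 + 72a^2 + 53a + 16).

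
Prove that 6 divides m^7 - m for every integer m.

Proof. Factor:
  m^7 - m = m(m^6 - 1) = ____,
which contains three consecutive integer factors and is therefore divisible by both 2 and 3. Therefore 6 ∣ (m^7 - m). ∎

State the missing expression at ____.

m^6 - 1 = (m^2 - 1)(m^4 + m^2 + 1), and m^2 - 1 = (m-1)(m+1).
So m(m^6 - 1) = (m - 1)m(m + 1)(m^4 + m^2 + 1).

(m - 1)m(m + 1)(m^4 + m^2 + 1)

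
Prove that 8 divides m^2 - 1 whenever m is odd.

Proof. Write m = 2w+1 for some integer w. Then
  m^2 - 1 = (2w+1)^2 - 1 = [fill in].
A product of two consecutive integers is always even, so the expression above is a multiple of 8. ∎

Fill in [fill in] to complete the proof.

(2w+1)^2 - 1 = 4w^2 + 4w + 1 - 1 = 4w^2 + 4w = 4w(w+1).
Since w and w+1 are consecutive, w(w+1) is even, and 4·(even) is a multiple of 8.

4w(w + 1)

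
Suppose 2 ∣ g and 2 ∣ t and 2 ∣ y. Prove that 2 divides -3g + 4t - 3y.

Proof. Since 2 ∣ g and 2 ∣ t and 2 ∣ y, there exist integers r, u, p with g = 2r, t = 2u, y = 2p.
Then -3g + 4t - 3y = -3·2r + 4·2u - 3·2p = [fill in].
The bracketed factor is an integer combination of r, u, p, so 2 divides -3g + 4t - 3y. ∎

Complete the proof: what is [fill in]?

2(-3p - 3r + 4u)

Each term has a factor of 2: -3·2r + 4·2u - 3·2p = 2·(-3p - 3r + 4u).
Since -3p - 3r + 4u is an integer, 2 ∣ (-3g + 4t - 3y).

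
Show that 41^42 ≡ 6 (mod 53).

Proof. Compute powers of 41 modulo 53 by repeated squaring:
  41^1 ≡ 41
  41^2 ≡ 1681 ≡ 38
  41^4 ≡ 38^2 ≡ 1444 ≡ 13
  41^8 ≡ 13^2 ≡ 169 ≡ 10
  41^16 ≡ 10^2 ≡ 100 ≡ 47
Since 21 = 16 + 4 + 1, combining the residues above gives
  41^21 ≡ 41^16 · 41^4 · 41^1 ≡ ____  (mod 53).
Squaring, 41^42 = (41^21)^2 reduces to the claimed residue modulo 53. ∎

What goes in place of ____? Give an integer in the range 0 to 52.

41^16 · 41^4 · 41^1 ≡ 47 · 13 · 41 = 25051.
25051 mod 53 = 35, so 41^21 ≡ 35 (mod 53).

35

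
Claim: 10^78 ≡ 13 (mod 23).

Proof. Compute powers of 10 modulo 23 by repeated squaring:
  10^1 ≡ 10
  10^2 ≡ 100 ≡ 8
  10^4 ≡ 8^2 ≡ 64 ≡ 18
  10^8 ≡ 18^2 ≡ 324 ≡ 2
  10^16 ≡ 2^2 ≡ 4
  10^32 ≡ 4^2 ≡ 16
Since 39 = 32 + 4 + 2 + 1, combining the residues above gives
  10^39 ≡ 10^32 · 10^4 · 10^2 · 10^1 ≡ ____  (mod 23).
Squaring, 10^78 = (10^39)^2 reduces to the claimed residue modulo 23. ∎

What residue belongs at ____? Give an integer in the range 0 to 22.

10^32 · 10^4 · 10^2 · 10^1 ≡ 16 · 18 · 8 · 10 = 23040.
23040 mod 23 = 17, so 10^39 ≡ 17 (mod 23).

17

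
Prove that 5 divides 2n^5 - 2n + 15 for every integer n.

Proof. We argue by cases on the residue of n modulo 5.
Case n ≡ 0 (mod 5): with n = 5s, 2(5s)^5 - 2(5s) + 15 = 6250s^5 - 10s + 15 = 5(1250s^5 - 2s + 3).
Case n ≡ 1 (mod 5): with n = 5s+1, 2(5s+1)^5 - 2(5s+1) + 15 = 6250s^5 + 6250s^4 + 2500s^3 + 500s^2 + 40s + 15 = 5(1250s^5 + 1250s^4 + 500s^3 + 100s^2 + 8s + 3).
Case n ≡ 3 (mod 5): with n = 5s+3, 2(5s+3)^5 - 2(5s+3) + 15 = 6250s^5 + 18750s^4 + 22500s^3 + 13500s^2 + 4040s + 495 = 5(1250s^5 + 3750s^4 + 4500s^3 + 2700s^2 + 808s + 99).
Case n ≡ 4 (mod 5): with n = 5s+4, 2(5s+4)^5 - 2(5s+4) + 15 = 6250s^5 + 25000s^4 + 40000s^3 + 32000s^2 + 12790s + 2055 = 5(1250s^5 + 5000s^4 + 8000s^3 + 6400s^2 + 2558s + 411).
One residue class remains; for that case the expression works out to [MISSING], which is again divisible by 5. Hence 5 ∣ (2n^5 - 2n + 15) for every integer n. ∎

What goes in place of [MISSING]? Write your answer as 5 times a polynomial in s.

5(1250s^5 + 2500s^4 + 2000s^3 + 800s^2 + 158s + 15)

The residues treated are {0, 1, 3, 4}, so the missing case is n ≡ 2 (mod 5); write n = 5s+2.
Then 2(5s+2)^5 - 2(5s+2) + 15 = 6250s^5 + 12500s^4 + 10000s^3 + 4000s^2 + 790s + 75 = 5(1250s^5 + 2500s^4 + 2000s^3 + 800s^2 + 158s + 15).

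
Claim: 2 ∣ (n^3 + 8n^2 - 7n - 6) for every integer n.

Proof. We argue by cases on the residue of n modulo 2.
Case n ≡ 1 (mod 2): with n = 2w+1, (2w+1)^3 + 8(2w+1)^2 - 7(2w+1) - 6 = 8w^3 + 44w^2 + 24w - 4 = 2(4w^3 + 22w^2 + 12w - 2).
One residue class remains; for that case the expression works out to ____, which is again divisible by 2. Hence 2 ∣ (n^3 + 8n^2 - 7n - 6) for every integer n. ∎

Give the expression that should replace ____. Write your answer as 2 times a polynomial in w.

2(4w^3 + 16w^2 - 7w - 3)

Only n ≡ 0 (mod 2) is unaccounted for. Put n = 2w:
(2w)^3 + 8(2w)^2 - 7(2w) - 6 expands to 8w^3 + 32w^2 - 14w - 6,
and factoring out 2 leaves 2(4w^3 + 16w^2 - 7w - 3).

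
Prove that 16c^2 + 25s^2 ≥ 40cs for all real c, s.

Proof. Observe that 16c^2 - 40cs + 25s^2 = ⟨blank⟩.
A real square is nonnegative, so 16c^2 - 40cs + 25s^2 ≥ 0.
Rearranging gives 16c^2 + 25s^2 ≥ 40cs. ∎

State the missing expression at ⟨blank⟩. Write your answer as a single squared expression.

(4c - 5s)^2

The leading and trailing coefficients are 4^2 and 5^2, and 40 = 2·4·5, so the trinomial is (4c - 5s)^2.
Hence 16c^2 - 40cs + 25s^2 ≥ 0.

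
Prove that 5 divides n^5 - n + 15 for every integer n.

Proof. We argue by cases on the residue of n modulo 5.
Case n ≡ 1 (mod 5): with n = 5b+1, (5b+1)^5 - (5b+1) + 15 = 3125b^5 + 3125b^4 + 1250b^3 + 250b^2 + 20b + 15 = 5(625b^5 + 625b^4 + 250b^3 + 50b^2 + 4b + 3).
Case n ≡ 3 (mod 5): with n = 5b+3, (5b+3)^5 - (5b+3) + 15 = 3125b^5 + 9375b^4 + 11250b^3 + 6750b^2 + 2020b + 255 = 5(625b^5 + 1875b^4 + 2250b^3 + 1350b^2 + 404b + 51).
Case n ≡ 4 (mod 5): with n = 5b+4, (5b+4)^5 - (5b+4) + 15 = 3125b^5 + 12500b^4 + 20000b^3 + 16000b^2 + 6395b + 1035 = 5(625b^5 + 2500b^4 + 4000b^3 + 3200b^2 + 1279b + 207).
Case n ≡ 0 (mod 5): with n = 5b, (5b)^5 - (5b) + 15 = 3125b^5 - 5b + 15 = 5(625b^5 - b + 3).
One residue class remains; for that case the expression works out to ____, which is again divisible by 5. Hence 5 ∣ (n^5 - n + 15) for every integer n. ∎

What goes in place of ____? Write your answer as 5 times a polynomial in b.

5(625b^5 + 1250b^4 + 1000b^3 + 400b^2 + 79b + 9)

Only n ≡ 2 (mod 5) is unaccounted for. Put n = 5b+2:
(5b+2)^5 - (5b+2) + 15 expands to 3125b^5 + 6250b^4 + 5000b^3 + 2000b^2 + 395b + 45,
and factoring out 5 leaves 5(625b^5 + 1250b^4 + 1000b^3 + 400b^2 + 79b + 9).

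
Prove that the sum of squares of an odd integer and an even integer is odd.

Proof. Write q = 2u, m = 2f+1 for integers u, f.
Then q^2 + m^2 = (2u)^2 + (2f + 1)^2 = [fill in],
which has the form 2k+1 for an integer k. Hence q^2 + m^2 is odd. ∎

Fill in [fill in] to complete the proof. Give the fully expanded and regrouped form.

2(2f^2 + 2f + 2u^2) + 1

Expanding: (2u)^2 + (2f + 1)^2 = 4f^2 + 4f + 4u^2 + 1.
Every term except the constant is even, so this is 2(2f^2 + 2f + 2u^2) + 1,
and 2f^2 + 2f + 2u^2 ∈ ℤ gives the required form.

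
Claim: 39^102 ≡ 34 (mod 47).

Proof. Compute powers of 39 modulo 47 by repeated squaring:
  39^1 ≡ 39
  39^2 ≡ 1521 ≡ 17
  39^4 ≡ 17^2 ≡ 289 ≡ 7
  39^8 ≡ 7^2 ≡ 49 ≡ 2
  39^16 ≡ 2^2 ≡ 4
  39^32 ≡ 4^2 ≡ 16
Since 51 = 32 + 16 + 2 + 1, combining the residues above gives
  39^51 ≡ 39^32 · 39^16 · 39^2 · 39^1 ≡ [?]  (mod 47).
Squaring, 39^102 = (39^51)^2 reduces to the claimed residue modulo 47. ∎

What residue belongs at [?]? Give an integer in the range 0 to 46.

38

39^32 · 39^16 · 39^2 · 39^1 ≡ 16 · 4 · 17 · 39 = 42432.
42432 mod 47 = 38, so 39^51 ≡ 38 (mod 47).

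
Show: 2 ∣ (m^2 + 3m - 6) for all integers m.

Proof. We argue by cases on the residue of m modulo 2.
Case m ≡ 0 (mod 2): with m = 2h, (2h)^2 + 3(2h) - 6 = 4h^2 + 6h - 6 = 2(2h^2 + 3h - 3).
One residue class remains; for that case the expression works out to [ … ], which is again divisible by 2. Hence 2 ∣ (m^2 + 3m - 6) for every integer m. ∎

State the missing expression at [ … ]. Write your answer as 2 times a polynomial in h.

2(2h^2 + 5h - 1)

The residues treated are {0}, so the missing case is m ≡ 1 (mod 2); write m = 2h+1.
Then (2h+1)^2 + 3(2h+1) - 6 = 4h^2 + 10h - 2 = 2(2h^2 + 5h - 1).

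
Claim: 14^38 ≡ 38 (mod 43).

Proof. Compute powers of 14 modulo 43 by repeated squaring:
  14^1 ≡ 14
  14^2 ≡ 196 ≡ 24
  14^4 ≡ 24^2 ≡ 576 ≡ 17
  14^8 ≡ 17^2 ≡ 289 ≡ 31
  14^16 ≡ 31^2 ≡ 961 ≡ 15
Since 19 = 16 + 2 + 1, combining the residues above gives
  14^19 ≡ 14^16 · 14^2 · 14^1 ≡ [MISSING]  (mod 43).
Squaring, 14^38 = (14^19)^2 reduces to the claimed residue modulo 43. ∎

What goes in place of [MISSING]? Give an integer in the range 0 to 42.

Multiply the listed residues: 15 · 24 · 14 = 360 → 5040.
Reducing modulo 43: 5040 = 117·43 + 9, so 14^19 ≡ 9.

9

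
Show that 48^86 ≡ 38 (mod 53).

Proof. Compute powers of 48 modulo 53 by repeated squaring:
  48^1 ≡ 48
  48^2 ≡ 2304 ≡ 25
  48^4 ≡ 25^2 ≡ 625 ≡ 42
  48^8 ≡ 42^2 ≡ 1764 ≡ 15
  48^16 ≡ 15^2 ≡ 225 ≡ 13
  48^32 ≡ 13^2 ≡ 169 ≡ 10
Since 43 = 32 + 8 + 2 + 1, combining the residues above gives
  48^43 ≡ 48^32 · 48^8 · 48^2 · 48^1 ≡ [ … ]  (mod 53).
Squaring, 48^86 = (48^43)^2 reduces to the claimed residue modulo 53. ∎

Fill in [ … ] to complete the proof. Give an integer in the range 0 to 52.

12

Multiply the listed residues: 10 · 15 · 25 · 48 = 150 → 3750 → 180000.
Reducing modulo 53: 180000 = 3396·53 + 12, so 48^43 ≡ 12.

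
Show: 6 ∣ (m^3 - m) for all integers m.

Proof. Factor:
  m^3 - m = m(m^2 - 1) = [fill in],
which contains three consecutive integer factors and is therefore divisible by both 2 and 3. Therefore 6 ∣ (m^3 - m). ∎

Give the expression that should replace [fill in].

(m - 1)m(m + 1)

m(m^2 - 1) = m(m - 1)(m + 1) = (m - 1)m(m + 1).
These three factors are consecutive integers, so their product is divisible by 6.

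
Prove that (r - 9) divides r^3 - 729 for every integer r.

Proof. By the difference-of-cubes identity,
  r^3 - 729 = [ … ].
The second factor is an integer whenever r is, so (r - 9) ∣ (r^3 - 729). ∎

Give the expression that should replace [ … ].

Polynomial division of r^3 - 729 by r - 9 leaves remainder 0 and quotient r^2 + 9r + 81.
Hence r^3 - 729 = (r - 9)(r^2 + 9r + 81).

(r - 9)(r^2 + 9r + 81)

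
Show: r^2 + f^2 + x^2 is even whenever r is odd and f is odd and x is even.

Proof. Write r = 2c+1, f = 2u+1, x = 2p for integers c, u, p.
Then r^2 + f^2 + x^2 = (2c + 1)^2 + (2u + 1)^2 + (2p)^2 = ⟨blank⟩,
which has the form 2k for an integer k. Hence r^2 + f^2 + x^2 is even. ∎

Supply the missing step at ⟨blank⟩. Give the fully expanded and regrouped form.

Expanding: (2c + 1)^2 + (2u + 1)^2 + (2p)^2 = 4c^2 + 4c + 4p^2 + 4u^2 + 4u + 2.
Every term is even; pulling out the factor of 2 gives 2(2c^2 + 2c + 2p^2 + 2u^2 + 2u + 1).

2(2c^2 + 2c + 2p^2 + 2u^2 + 2u + 1)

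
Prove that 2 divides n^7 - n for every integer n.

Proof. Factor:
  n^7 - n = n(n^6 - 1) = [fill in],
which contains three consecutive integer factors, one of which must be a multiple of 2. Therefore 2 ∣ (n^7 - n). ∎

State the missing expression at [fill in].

(n - 1)n(n + 1)(n^4 + n^2 + 1)

n^6 - 1 = (n^2 - 1)(n^4 + n^2 + 1), and n^2 - 1 = (n-1)(n+1).
So n(n^6 - 1) = (n - 1)n(n + 1)(n^4 + n^2 + 1).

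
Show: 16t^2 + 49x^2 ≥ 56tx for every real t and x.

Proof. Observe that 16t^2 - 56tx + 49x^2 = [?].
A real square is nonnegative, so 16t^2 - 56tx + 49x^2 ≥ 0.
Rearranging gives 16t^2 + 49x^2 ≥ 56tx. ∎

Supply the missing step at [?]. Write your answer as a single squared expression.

(4t - 7x)^2

16t^2 - 56tx + 49x^2 is a perfect-square trinomial: the outer terms are (4t)^2 and (7x)^2, and the cross term is -2·4t·7x.
So 16t^2 - 56tx + 49x^2 = (4t - 7x)^2 ≥ 0.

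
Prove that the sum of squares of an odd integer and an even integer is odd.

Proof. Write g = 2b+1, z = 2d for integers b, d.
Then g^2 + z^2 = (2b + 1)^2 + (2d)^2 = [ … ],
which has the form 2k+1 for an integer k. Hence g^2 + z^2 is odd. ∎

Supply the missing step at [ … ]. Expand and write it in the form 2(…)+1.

2(2b^2 + 2b + 2d^2) + 1

(2b + 1)^2 + (2d)^2 = 4b^2 + 4b + 4d^2 + 1
= 2(2b^2 + 2b + 2d^2) + 1.
Since 2b^2 + 2b + 2d^2 is an integer, the sum of squares is of the form 2k+1 for an integer k.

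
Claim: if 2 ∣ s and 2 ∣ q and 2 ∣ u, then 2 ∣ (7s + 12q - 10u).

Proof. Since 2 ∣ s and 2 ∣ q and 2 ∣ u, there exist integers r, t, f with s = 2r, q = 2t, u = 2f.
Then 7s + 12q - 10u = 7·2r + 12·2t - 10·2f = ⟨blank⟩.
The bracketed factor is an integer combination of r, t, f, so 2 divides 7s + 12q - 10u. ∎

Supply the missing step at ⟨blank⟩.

2(-10f + 7r + 12t)

Pull the common 2 out of every term: 7·2r + 12·2t - 10·2f = 2(-10f + 7r + 12t).
-10f + 7r + 12t is an integer, which exhibits the divisibility.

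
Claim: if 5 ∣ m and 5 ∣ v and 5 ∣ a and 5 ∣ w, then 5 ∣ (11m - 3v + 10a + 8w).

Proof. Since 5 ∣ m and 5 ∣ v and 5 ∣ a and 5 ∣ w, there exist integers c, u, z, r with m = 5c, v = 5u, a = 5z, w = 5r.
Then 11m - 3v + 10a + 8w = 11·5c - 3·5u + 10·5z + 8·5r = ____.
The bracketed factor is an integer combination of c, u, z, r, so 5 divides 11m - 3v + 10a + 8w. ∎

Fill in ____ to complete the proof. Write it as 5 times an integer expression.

5(11c + 8r - 3u + 10z)

Pull the common 5 out of every term: 11·5c - 3·5u + 10·5z + 8·5r = 5(11c + 8r - 3u + 10z).
11c + 8r - 3u + 10z is an integer, which exhibits the divisibility.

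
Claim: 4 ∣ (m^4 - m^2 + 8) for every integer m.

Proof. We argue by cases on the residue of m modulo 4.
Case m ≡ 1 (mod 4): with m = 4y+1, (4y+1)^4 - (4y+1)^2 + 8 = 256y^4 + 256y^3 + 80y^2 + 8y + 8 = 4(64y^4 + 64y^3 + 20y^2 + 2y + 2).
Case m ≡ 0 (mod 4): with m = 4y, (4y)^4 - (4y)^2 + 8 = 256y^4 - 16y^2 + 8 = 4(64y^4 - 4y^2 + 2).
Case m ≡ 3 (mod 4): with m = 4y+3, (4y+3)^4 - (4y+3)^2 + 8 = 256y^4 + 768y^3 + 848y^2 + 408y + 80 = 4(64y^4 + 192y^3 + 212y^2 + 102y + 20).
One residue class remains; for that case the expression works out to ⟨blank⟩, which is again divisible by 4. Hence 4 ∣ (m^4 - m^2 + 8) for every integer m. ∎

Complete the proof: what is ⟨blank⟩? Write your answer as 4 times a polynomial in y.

4(64y^4 + 128y^3 + 92y^2 + 28y + 5)

The residues treated are {1, 0, 3}, so the missing case is m ≡ 2 (mod 4); write m = 4y+2.
Then (4y+2)^4 - (4y+2)^2 + 8 = 256y^4 + 512y^3 + 368y^2 + 112y + 20 = 4(64y^4 + 128y^3 + 92y^2 + 28y + 5).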